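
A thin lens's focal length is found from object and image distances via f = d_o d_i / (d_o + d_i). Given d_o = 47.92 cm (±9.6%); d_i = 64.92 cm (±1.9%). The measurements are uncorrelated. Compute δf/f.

∂f/∂d_o = (d_i/(d_o+d_i))² = 0.331;  ∂f/∂d_i = (d_o/(d_o+d_i))² = 0.180
δf = √((∂f/∂d_o · δd_o)² + (∂f/∂d_i · δd_i)²) = √(2.32 + 0.0495) = 1.54 cm
f = 27.57 cm, so δf/f = 1.54/27.57 = 0.0558.

0.0558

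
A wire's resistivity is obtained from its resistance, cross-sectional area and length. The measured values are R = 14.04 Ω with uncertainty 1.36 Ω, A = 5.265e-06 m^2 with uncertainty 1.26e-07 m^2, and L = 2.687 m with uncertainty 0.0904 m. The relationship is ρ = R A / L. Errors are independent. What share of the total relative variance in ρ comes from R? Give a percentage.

84.6%

(δρ/ρ)² = (1·δR/R)² + (1·δA/A)² + (-1·δL/L)²
  R term: (1×0.0969)² = 0.00938
  A term: (1×0.0239)² = 0.000573
  L term: (-1×0.0336)² = 0.00113
Total = 0.0111. Share from R = 0.00938/0.0111 = 0.846.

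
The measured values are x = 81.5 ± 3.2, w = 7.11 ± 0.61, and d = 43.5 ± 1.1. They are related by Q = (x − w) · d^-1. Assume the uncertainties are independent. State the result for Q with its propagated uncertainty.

1.71 ± 0.0865

Let u = x − w = 74.4. δu = √(δx² + δw²) = √(10.2 + 0.372) = 3.26, so δu/u = 0.0438.
Q is then a monomial in u, d:
δQ/Q = √((δu/u)² + (-1·δd/d)²) = √(0.00192 + 0.000639) = 0.0506
Q = 1.71, so δQ = 0.0506 × 1.71 = 0.0865.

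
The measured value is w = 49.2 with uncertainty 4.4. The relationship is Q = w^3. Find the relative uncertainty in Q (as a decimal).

0.268

Q ∝ w^3, so δQ/Q = |3| · δw/w = 3 × 0.0894 = 0.268.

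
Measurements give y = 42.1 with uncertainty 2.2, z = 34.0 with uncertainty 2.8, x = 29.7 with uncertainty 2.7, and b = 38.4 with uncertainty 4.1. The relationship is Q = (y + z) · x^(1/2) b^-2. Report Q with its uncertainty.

Let u = y + z = 76.1. δu = √(δy² + δz²) = √(4.84 + 7.84) = 3.56, so δu/u = 0.0468.
Q is then a monomial in u, x, b:
δQ/Q = √((δu/u)² + (½·δx/x)² + (-2·δb/b)²) = √(0.00219 + 0.00207 + 0.0456) = 0.223
Q = 0.281, so δQ = 0.223 × 0.281 = 0.0628.

0.281 ± 0.0628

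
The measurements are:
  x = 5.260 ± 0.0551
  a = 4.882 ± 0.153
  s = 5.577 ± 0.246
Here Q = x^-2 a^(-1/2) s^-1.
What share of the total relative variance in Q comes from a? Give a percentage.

9.34%

(δQ/Q)² = (-2·δx/x)² + (−½·δa/a)² + (-1·δs/s)²
  x term: (-2×0.0105)² = 0.000439
  a term: (-0.5×0.0313)² = 0.000246
  s term: (-1×0.0441)² = 0.00195
Total = 0.00263. Share from a = 0.000246/0.00263 = 0.0934.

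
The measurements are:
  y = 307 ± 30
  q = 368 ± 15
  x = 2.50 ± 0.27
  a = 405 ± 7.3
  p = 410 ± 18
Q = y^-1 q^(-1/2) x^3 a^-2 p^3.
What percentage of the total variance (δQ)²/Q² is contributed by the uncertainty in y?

7.15%

(δQ/Q)² = (-1·δy/y)² + (−½·δq/q)² + (3·δx/x)² + (-2·δa/a)² + (3·δp/p)²
  y term: (-1×0.0977)² = 0.00955
  q term: (-0.5×0.0408)² = 0.000415
  x term: (3×0.108)² = 0.105
  a term: (-2×0.0180)² = 0.00130
  p term: (3×0.0439)² = 0.0173
Total = 0.134. Share from y = 0.00955/0.134 = 0.0715.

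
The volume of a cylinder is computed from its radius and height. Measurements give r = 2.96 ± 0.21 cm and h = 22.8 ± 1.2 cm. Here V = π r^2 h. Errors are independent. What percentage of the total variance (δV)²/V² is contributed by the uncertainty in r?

(δV/V)² = (2·δr/r)² + (1·δh/h)²
  r term: (2×0.0709)² = 0.0201
  h term: (1×0.0526)² = 0.00277
Total = 0.0229. Share from r = 0.0201/0.0229 = 0.879.

87.9%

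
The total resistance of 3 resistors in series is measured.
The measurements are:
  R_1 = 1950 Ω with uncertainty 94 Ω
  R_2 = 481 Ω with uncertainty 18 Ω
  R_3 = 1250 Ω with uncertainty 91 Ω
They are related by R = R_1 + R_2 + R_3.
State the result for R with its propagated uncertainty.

Each term contributes (cᵢ δxᵢ)² to (δR)²:
  (δR_1)² = 8840;  (δR_2)² = 324;  (δR_3)² = 8280
δR = √(17400) = 132 Ω
R = 3680 Ω.

3680 ± 132 Ω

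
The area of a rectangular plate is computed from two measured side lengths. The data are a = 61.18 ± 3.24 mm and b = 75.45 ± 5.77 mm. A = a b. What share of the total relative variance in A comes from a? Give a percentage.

32.4%

(δA/A)² = (1·δa/a)² + (1·δb/b)²
  a term: (1×0.0530)² = 0.00280
  b term: (1×0.0765)² = 0.00585
Total = 0.00865. Share from a = 0.00280/0.00865 = 0.324.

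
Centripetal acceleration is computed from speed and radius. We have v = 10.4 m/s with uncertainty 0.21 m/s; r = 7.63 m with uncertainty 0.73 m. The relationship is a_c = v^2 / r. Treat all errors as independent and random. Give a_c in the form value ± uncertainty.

14.2 ± 1.47 m/s^2

For a monomial a_c ∝ v^2, r^-1, fractional errors add in quadrature:
  (2·δv/v)² = (2×0.0202)² = 0.00163;  (-1·δr/r)² = (-1×0.0957)² = 0.00915
δa_c/a_c = √(0.0108) = 0.104
a_c = 14.2 m/s^2, so δa_c = 0.104 × 14.2 = 1.47 m/s^2.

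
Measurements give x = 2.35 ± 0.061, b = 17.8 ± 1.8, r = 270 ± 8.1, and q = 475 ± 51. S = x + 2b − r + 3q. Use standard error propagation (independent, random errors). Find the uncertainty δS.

153

Each term contributes (cᵢ δxᵢ)² to (δS)²:
  (δx)² = 0.00372;  (2·δb)² = 13.0;  (δr)² = 65.6;  (3·δq)² = 23400
δS = √(23500) = 153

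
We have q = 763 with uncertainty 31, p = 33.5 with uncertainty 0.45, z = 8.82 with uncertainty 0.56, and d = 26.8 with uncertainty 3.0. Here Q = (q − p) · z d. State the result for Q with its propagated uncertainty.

(1.72 ± 0.234) × 10^5

Let u = q − p = 730. δu = √(δq² + δp²) = √(961 + 0.203) = 31.0, so δu/u = 0.0425.
Q is then a monomial in u, z, d:
δQ/Q = √((δu/u)² + (1·δz/z)² + (1·δd/d)²) = √(0.00181 + 0.00403 + 0.0125) = 0.136
Q = 1.72e+05, so δQ = 0.136 × 1.72e+05 = 23400.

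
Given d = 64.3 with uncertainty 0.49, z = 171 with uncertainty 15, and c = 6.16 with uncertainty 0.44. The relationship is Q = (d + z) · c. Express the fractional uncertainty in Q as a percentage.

Let u = d + z = 235. δu = √(δd² + δz²) = √(0.240 + 225) = 15.0, so δu/u = 0.0638.
Q is then a monomial in u, c:
δQ/Q = √((δu/u)² + (1·δc/c)²) = √(0.00407 + 0.00510) = 0.0958

9.58%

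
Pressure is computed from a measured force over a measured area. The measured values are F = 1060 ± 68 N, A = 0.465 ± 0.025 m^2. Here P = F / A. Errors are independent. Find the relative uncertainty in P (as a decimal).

Each factor contributes (exponent × relative error)² to (δP/P)²:
  (1·δF/F)² = (1×0.0642)² = 0.00412;  (-1·δA/A)² = (-1×0.0538)² = 0.00289
δP/P = √(0.00701) = 0.0837

0.0837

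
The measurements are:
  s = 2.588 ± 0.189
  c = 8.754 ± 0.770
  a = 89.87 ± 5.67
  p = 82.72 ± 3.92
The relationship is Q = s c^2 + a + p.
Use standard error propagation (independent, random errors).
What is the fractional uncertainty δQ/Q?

0.104

Let w = s·c^2 = 198.3. δw/w = √((1·δs/s)² + (2·δc/c)²) = √(0.00533 + 0.0309) = 0.190, so δw = 37.8.
Q = w + a + p: δQ = √(δw² + δa² + δp²) = √(1430 + 32.1 + 15.4) = 38.4
Q = 370.9, so δQ/Q = 38.4/370.9 = 0.104.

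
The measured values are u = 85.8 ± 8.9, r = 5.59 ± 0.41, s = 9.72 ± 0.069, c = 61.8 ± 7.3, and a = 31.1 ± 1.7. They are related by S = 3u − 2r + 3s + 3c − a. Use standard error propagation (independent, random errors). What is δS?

Absolute uncertainties add in quadrature for a linear combination:
  (3·δu)² = 713;  (2·δr)² = 0.672;  (3·δs)² = 0.0428;  (3·δc)² = 480;  (δa)² = 2.89
δS = √(1200) = 34.6

34.6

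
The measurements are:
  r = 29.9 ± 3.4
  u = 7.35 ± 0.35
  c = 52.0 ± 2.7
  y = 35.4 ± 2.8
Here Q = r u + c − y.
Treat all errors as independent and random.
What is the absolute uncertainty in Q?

Let p = r·u = 220. δp/p = √((1·δr/r)² + (1·δu/u)²) = √(0.0129 + 0.00227) = 0.123, so δp = 27.1.
Q = p + c − y: δQ = √(δp² + δc² + δy²) = √(734 + 7.29 + 7.84) = 27.4

27.4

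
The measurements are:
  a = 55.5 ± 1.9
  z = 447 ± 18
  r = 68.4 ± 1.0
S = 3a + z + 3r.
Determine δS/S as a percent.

2.34%

Absolute uncertainties add in quadrature for a linear combination:
  (3·δa)² = 32.5;  (δz)² = 324;  (3·δr)² = 9.00
δS = √(365) = 19.1
S = 819, so δS/S = 19.1/819 = 0.0234.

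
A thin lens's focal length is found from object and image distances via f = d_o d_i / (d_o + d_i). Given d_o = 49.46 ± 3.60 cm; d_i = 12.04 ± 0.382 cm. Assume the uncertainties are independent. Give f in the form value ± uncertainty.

9.683 ± 0.283 cm

∂f/∂d_o = (d_i/(d_o+d_i))² = 0.0383;  ∂f/∂d_i = (d_o/(d_o+d_i))² = 0.647
δf = √((∂f/∂d_o · δd_o)² + (∂f/∂d_i · δd_i)²) = √(0.0190 + 0.0610) = 0.283 cm
f = 9.683 cm.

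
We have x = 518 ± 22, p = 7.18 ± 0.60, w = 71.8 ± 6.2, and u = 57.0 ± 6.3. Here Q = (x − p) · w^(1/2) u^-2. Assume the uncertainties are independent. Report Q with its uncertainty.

1.33 ± 0.305

Let h = x − p = 511. δh = √(δx² + δp²) = √(484 + 0.360) = 22.0, so δh/h = 0.0431.
Q is then a monomial in h, w, u:
δQ/Q = √((δh/h)² + (½·δw/w)² + (-2·δu/u)²) = √(0.00186 + 0.00186 + 0.0489) = 0.229
Q = 1.33, so δQ = 0.229 × 1.33 = 0.305.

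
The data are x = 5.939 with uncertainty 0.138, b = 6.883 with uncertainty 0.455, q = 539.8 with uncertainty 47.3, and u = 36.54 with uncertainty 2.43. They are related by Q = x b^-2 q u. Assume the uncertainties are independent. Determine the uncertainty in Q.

For a monomial Q ∝ x, b^-2, q, u, fractional errors add in quadrature:
  (1·δx/x)² = (1×0.0232)² = 0.000540;  (-2·δb/b)² = (-2×0.0661)² = 0.0175;  (1·δq/q)² = (1×0.0876)² = 0.00768;  (1·δu/u)² = (1×0.0665)² = 0.00442
δQ/Q = √(0.0301) = 0.174
Q = 2473, so δQ = 0.174 × 2473 = 429.

429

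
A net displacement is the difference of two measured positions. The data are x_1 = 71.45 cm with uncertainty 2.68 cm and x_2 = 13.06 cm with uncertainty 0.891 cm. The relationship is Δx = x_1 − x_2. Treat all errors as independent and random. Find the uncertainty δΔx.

2.82 cm

Sums and differences: (δΔx)² = Σ (cᵢ δxᵢ)².
  (δx_1)² = 7.18;  (δx_2)² = 0.794
δΔx = √(7.98) = 2.82 cm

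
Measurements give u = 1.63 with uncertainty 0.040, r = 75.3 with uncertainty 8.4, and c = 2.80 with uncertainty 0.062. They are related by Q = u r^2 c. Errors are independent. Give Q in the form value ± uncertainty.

For a monomial Q ∝ u, r^2, c, fractional errors add in quadrature:
  (1·δu/u)² = (1×0.0245)² = 0.000602;  (2·δr/r)² = (2×0.112)² = 0.0498;  (1·δc/c)² = (1×0.0221)² = 0.000490
δQ/Q = √(0.0509) = 0.226
Q = 25900, so δQ = 0.226 × 25900 = 5840.

25900 ± 5840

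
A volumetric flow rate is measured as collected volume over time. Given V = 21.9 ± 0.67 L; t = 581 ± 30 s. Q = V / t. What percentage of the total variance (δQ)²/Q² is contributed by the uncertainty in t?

74.0%

(δQ/Q)² = (1·δV/V)² + (-1·δt/t)²
  V term: (1×0.0306)² = 0.000936
  t term: (-1×0.0516)² = 0.00267
Total = 0.00360. Share from t = 0.00267/0.00360 = 0.740.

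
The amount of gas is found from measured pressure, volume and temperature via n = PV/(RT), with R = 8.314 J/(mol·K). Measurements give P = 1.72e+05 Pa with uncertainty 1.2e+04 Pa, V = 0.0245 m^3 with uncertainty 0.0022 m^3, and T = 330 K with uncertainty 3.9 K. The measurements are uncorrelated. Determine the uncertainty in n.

0.176 mol

Since n is a product/quotient, work with relative uncertainties:
  (1·δP/P)² = (1×0.0698)² = 0.00487;  (1·δV/V)² = (1×0.0898)² = 0.00806;  (-1·δT/T)² = (-1×0.0118)² = 0.000140
δn/n = √(0.0131) = 0.114
n = 1.54 mol, so δn = 0.114 × 1.54 = 0.176 mol.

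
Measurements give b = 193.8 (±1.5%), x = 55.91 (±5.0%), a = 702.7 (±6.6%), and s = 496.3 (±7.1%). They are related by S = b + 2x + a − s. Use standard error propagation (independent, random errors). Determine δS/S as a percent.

11.4%

Sums and differences: (δS)² = Σ (cᵢ δxᵢ)².
  (δb)² = 8.45;  (2·δx)² = 31.3;  (δa)² = 2150;  (δs)² = 1240
δS = √(3430) = 58.6
S = 512.0, so δS/S = 58.6/512.0 = 0.114.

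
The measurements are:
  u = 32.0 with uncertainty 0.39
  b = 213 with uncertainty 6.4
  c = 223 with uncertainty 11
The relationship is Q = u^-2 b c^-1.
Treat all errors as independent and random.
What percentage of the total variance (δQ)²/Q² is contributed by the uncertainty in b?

(δQ/Q)² = (-2·δu/u)² + (1·δb/b)² + (-1·δc/c)²
  u term: (-2×0.0122)² = 0.000594
  b term: (1×0.0300)² = 0.000903
  c term: (-1×0.0493)² = 0.00243
Total = 0.00393. Share from b = 0.000903/0.00393 = 0.230.

23.0%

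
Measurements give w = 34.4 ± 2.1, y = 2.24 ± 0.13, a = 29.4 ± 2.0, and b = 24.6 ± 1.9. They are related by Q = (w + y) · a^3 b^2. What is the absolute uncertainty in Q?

Let u = w + y = 36.6. δu = √(δw² + δy²) = √(4.41 + 0.0169) = 2.10, so δu/u = 0.0574.
Q is then a monomial in u, a, b:
δQ/Q = √((δu/u)² + (3·δa/a)² + (2·δb/b)²) = √(0.00330 + 0.0416 + 0.0239) = 0.262
Q = 5.63e+08, so δQ = 0.262 × 5.63e+08 = 1.48e+08.

1.48e+08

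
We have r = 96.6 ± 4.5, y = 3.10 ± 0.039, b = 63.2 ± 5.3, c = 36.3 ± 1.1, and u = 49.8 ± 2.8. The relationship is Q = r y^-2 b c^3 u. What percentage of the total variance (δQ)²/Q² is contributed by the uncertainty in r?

(δQ/Q)² = (1·δr/r)² + (-2·δy/y)² + (1·δb/b)² + (3·δc/c)² + (1·δu/u)²
  r term: (1×0.0466)² = 0.00217
  y term: (-2×0.0126)² = 0.000633
  b term: (1×0.0839)² = 0.00703
  c term: (3×0.0303)² = 0.00826
  u term: (1×0.0562)² = 0.00316
Total = 0.0213. Share from r = 0.00217/0.0213 = 0.102.

10.2%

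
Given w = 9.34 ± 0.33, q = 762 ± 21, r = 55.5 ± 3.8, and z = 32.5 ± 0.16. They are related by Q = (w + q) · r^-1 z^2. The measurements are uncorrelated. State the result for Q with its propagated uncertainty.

Let u = w + q = 771. δu = √(δw² + δq²) = √(0.109 + 441) = 21.0, so δu/u = 0.0272.
Q is then a monomial in u, r, z:
δQ/Q = √((δu/u)² + (-1·δr/r)² + (2·δz/z)²) = √(0.000741 + 0.00469 + 9.69e-05) = 0.0743
Q = 14700, so δQ = 0.0743 × 14700 = 1090.

14700 ± 1090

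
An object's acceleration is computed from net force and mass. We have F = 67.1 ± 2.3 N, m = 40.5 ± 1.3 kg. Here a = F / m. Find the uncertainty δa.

0.0778 m/s^2

Each factor contributes (exponent × relative error)² to (δa/a)²:
  (1·δF/F)² = (1×0.0343)² = 0.00117;  (-1·δm/m)² = (-1×0.0321)² = 0.00103
δa/a = √(0.00221) = 0.0470
a = 1.66 m/s^2, so δa = 0.0470 × 1.66 = 0.0778 m/s^2.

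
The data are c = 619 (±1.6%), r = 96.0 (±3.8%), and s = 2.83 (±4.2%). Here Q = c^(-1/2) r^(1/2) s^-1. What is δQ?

Each factor contributes (exponent × relative error)² to (δQ/Q)²:
  (−½·δc/c)² = (-0.5×0.0160)² = 6.4e-05;  (½·δr/r)² = (0.5×0.0380)² = 0.000361;  (-1·δs/s)² = (-1×0.0420)² = 0.00176
δQ/Q = √(0.00219) = 0.0468
Q = 0.139, so δQ = 0.0468 × 0.139 = 0.00651.

0.00651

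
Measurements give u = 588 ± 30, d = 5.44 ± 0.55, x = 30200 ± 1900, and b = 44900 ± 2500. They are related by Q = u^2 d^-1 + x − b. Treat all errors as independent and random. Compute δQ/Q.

0.198

Let p = u^2·d^-1 = 63600. δp/p = √((2·δu/u)² + (-1·δd/d)²) = √(0.0104 + 0.0102) = 0.144, so δp = 9130.
Q = p + x − b: δQ = √(δp² + δx² + δb²) = √(8.33e+07 + 3.61e+06 + 6.25e+06) = 9650
Q = 48900, so δQ/Q = 9650/48900 = 0.198.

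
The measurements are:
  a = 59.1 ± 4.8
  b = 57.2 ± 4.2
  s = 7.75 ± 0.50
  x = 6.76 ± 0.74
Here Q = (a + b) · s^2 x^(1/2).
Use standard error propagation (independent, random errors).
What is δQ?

2730

Let u = a + b = 116. δu = √(δa² + δb²) = √(23.0 + 17.6) = 6.38, so δu/u = 0.0548.
Q is then a monomial in u, s, x:
δQ/Q = √((δu/u)² + (2·δs/s)² + (½·δx/x)²) = √(0.00301 + 0.0166 + 0.00300) = 0.151
Q = 18200, so δQ = 0.151 × 18200 = 2730.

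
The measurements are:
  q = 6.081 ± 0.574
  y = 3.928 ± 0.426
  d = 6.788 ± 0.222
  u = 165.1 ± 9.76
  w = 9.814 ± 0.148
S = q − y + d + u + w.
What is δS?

9.79

S is a linear combination, so absolute uncertainties add in quadrature:
  (δq)² = 0.329;  (δy)² = 0.181;  (δd)² = 0.0493;  (δu)² = 95.3;  (δw)² = 0.0219
δS = √(95.8) = 9.79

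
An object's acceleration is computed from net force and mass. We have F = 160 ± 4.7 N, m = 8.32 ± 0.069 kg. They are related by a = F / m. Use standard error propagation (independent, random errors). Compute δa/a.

0.0305

Products/powers → add relative errors in quadrature, weighted by exponent:
  (1·δF/F)² = (1×0.0294)² = 0.000863;  (-1·δm/m)² = (-1×0.00829)² = 6.88e-05
δa/a = √(0.000932) = 0.0305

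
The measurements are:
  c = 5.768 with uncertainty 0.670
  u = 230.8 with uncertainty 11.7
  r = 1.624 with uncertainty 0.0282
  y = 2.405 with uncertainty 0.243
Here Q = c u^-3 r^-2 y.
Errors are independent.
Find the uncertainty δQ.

Products/powers → add relative errors in quadrature, weighted by exponent:
  (1·δc/c)² = (1×0.116)² = 0.0135;  (-3·δu/u)² = (-3×0.0507)² = 0.0231;  (-2·δr/r)² = (-2×0.0174)² = 0.00121;  (1·δy/y)² = (1×0.101)² = 0.0102
δQ/Q = √(0.0480) = 0.219
Q = 4.278e-07, so δQ = 0.219 × 4.278e-07 = 9.38e-08.

9.38e-08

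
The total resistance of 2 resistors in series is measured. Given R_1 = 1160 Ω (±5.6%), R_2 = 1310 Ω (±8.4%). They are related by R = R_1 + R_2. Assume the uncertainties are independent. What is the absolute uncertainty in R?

128 Ω

Absolute uncertainties add in quadrature for a linear combination:
  (δR_1)² = 4220;  (δR_2)² = 12100
δR = √(16300) = 128 Ω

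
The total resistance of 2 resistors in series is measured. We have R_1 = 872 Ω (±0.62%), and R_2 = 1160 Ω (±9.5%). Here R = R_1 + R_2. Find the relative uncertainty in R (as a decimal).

0.0543

R is a linear combination, so absolute uncertainties add in quadrature:
  (δR_1)² = 29.2;  (δR_2)² = 12100
δR = √(12200) = 110 Ω
R = 2030 Ω, so δR/R = 110/2030 = 0.0543.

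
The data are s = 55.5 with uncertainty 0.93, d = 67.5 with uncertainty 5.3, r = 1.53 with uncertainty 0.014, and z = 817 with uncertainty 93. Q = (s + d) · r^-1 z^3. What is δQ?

Let u = s + d = 123. δu = √(δs² + δd²) = √(0.865 + 28.1) = 5.38, so δu/u = 0.0437.
Q is then a monomial in u, r, z:
δQ/Q = √((δu/u)² + (-1·δr/r)² + (3·δz/z)²) = √(0.00191 + 8.37e-05 + 0.117) = 0.344
Q = 4.38e+10, so δQ = 0.344 × 4.38e+10 = 1.51e+10.

1.51e+10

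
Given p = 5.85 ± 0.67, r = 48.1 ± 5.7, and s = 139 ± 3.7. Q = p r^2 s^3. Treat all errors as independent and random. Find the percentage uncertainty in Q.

27.5%

Q is a product of powers, so relative uncertainties combine in quadrature:
  (1·δp/p)² = (1×0.115)² = 0.0131;  (2·δr/r)² = (2×0.119)² = 0.0562;  (3·δs/s)² = (3×0.0266)² = 0.00638
δQ/Q = √(0.0757) = 0.275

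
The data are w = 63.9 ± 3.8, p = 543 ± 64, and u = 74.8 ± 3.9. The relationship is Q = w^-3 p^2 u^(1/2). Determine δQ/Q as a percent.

For a monomial Q ∝ w^-3, p^2, u^(1/2), fractional errors add in quadrature:
  (-3·δw/w)² = (-3×0.0595)² = 0.0318;  (2·δp/p)² = (2×0.118)² = 0.0556;  (½·δu/u)² = (0.5×0.0521)² = 0.000680
δQ/Q = √(0.0881) = 0.297

29.7%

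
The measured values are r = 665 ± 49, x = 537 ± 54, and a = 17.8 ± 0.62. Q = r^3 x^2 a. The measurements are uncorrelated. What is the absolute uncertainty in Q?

Since Q is a product/quotient, work with relative uncertainties:
  (3·δr/r)² = (3×0.0737)² = 0.0489;  (2·δx/x)² = (2×0.101)² = 0.0404;  (1·δa/a)² = (1×0.0348)² = 0.00121
δQ/Q = √(0.0905) = 0.301
Q = 1.51e+15, so δQ = 0.301 × 1.51e+15 = 4.54e+14.

4.54e+14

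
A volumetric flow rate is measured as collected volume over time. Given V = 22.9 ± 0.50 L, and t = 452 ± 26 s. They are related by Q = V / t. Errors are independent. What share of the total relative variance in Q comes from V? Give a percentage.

(δQ/Q)² = (1·δV/V)² + (-1·δt/t)²
  V term: (1×0.0218)² = 0.000477
  t term: (-1×0.0575)² = 0.00331
Total = 0.00379. Share from V = 0.000477/0.00379 = 0.126.

12.6%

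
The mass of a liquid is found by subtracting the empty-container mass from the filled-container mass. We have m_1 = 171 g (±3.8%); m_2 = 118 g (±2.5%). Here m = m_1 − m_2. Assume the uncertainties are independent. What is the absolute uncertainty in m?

7.14 g

Sums and differences: (δm)² = Σ (cᵢ δxᵢ)².
  (δm_1)² = 42.2;  (δm_2)² = 8.70
δm = √(50.9) = 7.14 g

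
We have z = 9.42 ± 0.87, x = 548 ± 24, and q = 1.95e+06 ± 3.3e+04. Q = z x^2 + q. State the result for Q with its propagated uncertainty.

Let p = z·x^2 = 2.83e+06. δp/p = √((1·δz/z)² + (2·δx/x)²) = √(0.00853 + 0.00767) = 0.127, so δp = 3.6e+05.
Q = p + q: δQ = √(δp² + δq²) = √(1.3e+11 + 1.09e+09) = 3.62e+05
Q = 4.78e+06.

(4.78 ± 0.362) × 10^6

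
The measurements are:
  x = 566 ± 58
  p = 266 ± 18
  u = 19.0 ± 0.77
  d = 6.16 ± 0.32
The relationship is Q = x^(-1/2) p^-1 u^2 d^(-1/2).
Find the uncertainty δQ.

Since Q is a product/quotient, work with relative uncertainties:
  (−½·δx/x)² = (-0.5×0.102)² = 0.00263;  (-1·δp/p)² = (-1×0.0677)² = 0.00458;  (2·δu/u)² = (2×0.0405)² = 0.00657;  (−½·δd/d)² = (-0.5×0.0519)² = 0.000675
δQ/Q = √(0.0144) = 0.120
Q = 0.0230, so δQ = 0.120 × 0.0230 = 0.00276.

0.00276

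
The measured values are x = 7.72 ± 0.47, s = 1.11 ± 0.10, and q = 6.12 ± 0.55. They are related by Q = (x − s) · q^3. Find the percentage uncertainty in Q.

Let u = x − s = 6.61. δu = √(δx² + δs²) = √(0.221 + 0.0100) = 0.481, so δu/u = 0.0727.
Q is then a monomial in u, q:
δQ/Q = √((δu/u)² + (3·δq/q)²) = √(0.00528 + 0.0727) = 0.279

27.9%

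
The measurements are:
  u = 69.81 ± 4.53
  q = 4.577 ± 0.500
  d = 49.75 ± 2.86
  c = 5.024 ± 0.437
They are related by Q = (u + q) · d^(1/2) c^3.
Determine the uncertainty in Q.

17900

Let w = u + q = 74.39. δw = √(δu² + δq²) = √(20.5 + 0.250) = 4.56, so δw/w = 0.0613.
Q is then a monomial in w, d, c:
δQ/Q = √((δw/w)² + (½·δd/d)² + (3·δc/c)²) = √(0.00375 + 0.000826 + 0.0681) = 0.270
Q = 66530, so δQ = 0.270 × 66530 = 17900.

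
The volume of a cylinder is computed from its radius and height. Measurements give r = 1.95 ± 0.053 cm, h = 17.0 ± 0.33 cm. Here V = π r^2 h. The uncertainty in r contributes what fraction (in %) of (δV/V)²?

88.7%

(δV/V)² = (2·δr/r)² + (1·δh/h)²
  r term: (2×0.0272)² = 0.00295
  h term: (1×0.0194)² = 0.000377
Total = 0.00333. Share from r = 0.00295/0.00333 = 0.887.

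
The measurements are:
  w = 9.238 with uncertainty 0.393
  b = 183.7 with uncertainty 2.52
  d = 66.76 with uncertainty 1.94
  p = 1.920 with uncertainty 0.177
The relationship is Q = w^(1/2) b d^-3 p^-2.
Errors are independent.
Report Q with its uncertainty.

Each factor contributes (exponent × relative error)² to (δQ/Q)²:
  (½·δw/w)² = (0.5×0.0425)² = 0.000452;  (1·δb/b)² = (1×0.0137)² = 0.000188;  (-3·δd/d)² = (-3×0.0291)² = 0.00760;  (-2·δp/p)² = (-2×0.0922)² = 0.0340
δQ/Q = √(0.0422) = 0.206
Q = 0.0005090, so δQ = 0.206 × 0.0005090 = 0.000105.

0.0005090 ± 0.000105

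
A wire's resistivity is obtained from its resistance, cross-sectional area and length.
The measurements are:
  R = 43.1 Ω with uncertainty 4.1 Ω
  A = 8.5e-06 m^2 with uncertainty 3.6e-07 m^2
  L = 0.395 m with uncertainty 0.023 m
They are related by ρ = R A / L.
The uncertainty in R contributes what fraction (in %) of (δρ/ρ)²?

(δρ/ρ)² = (1·δR/R)² + (1·δA/A)² + (-1·δL/L)²
  R term: (1×0.0951)² = 0.00905
  A term: (1×0.0424)² = 0.00179
  L term: (-1×0.0582)² = 0.00339
Total = 0.0142. Share from R = 0.00905/0.0142 = 0.636.

63.6%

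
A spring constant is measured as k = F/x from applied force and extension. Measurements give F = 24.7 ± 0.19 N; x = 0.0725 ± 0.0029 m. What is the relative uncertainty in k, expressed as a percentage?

Products/powers → add relative errors in quadrature, weighted by exponent:
  (1·δF/F)² = (1×0.00769)² = 5.92e-05;  (-1·δx/x)² = (-1×0.0400)² = 0.00160
δk/k = √(0.00166) = 0.0407

4.07%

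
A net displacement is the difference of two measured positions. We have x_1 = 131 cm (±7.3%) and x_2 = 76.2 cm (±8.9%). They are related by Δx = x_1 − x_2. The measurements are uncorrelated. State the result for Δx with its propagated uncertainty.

54.8 ± 11.7 cm

Absolute uncertainties add in quadrature for a linear combination:
  (δx_1)² = 91.5;  (δx_2)² = 46.0
δΔx = √(137) = 11.7 cm
Δx = 54.8 cm.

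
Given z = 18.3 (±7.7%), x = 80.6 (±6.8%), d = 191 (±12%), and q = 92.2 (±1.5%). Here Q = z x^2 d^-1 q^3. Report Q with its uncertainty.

Since Q is a product/quotient, work with relative uncertainties:
  (1·δz/z)² = (1×0.0770)² = 0.00593;  (2·δx/x)² = (2×0.0680)² = 0.0185;  (-1·δd/d)² = (-1×0.120)² = 0.0144;  (3·δq/q)² = (3×0.0150)² = 0.00202
δQ/Q = √(0.0409) = 0.202
Q = 4.88e+08, so δQ = 0.202 × 4.88e+08 = 9.86e+07.

(4.88 ± 0.986) × 10^8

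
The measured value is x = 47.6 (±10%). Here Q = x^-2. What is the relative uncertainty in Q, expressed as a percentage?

20.0%

Products/powers → add relative errors in quadrature, weighted by exponent:
  (-2·δx/x)² = (-2×0.100)² = 0.0400
δQ/Q = √(0.0400) = 0.200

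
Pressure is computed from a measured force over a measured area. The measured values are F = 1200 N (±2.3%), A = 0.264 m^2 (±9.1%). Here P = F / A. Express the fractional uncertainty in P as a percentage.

P is a product of powers, so relative uncertainties combine in quadrature:
  (1·δF/F)² = (1×0.0230)² = 0.000529;  (-1·δA/A)² = (-1×0.0910)² = 0.00828
δP/P = √(0.00881) = 0.0939

9.39%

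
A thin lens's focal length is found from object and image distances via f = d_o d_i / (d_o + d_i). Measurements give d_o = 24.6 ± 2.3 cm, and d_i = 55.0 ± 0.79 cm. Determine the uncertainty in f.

∂f/∂d_o = (d_i/(d_o+d_i))² = 0.477;  ∂f/∂d_i = (d_o/(d_o+d_i))² = 0.0955
δf = √((∂f/∂d_o · δd_o)² + (∂f/∂d_i · δd_i)²) = √(1.21 + 0.00569) = 1.10 cm

1.10 cm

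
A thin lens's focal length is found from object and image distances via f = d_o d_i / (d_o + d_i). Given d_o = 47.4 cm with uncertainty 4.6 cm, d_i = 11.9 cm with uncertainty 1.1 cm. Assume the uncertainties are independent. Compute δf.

∂f/∂d_o = (d_i/(d_o+d_i))² = 0.0403;  ∂f/∂d_i = (d_o/(d_o+d_i))² = 0.639
δf = √((∂f/∂d_o · δd_o)² + (∂f/∂d_i · δd_i)²) = √(0.0343 + 0.494) = 0.727 cm

0.727 cm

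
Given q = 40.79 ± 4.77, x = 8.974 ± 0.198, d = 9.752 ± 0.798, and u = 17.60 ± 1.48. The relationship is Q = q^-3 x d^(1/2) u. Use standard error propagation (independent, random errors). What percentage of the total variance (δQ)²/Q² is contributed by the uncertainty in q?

93.0%

(δQ/Q)² = (-3·δq/q)² + (1·δx/x)² + (½·δd/d)² + (1·δu/u)²
  q term: (-3×0.117)² = 0.123
  x term: (1×0.0221)² = 0.000487
  d term: (0.5×0.0818)² = 0.00167
  u term: (1×0.0841)² = 0.00707
Total = 0.132. Share from q = 0.123/0.132 = 0.930.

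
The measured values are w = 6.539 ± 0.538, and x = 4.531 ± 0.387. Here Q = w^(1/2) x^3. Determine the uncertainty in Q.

61.7

Q is a product of powers, so relative uncertainties combine in quadrature:
  (½·δw/w)² = (0.5×0.0823)² = 0.00169;  (3·δx/x)² = (3×0.0854)² = 0.0657
δQ/Q = √(0.0673) = 0.260
Q = 237.9, so δQ = 0.260 × 237.9 = 61.7.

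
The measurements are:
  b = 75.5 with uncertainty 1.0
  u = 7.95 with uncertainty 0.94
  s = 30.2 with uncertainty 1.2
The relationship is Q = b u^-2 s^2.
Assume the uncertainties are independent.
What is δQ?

272

Since Q is a product/quotient, work with relative uncertainties:
  (1·δb/b)² = (1×0.0132)² = 0.000175;  (-2·δu/u)² = (-2×0.118)² = 0.0559;  (2·δs/s)² = (2×0.0397)² = 0.00632
δQ/Q = √(0.0624) = 0.250
Q = 1090, so δQ = 0.250 × 1090 = 272.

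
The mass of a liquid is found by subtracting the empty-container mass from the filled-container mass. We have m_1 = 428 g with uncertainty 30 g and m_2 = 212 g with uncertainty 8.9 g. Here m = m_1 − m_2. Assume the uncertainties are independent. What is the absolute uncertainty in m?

m is a linear combination, so absolute uncertainties add in quadrature:
  (δm_1)² = 900;  (δm_2)² = 79.2
δm = √(979) = 31.3 g

31.3 g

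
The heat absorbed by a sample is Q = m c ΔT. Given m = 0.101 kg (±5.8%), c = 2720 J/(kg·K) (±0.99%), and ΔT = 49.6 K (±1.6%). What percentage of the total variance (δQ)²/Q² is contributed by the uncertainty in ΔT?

(δQ/Q)² = (1·δm/m)² + (1·δc/c)² + (1·δΔT/ΔT)²
  m term: (1×0.0580)² = 0.00336
  c term: (1×0.00990)² = 9.8e-05
  ΔT term: (1×0.0160)² = 0.000256
Total = 0.00372. Share from ΔT = 0.000256/0.00372 = 0.0689.

6.89%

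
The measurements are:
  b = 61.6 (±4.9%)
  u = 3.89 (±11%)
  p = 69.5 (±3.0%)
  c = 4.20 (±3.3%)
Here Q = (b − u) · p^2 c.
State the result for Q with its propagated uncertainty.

(1.17 ± 0.101) × 10^6

Let w = b − u = 57.7. δw = √(δb² + δu²) = √(9.11 + 0.183) = 3.05, so δw/w = 0.0528.
Q is then a monomial in w, p, c:
δQ/Q = √((δw/w)² + (2·δp/p)² + (1·δc/c)²) = √(0.00279 + 0.00360 + 0.00109) = 0.0865
Q = 1.17e+06, so δQ = 0.0865 × 1.17e+06 = 1.01e+05.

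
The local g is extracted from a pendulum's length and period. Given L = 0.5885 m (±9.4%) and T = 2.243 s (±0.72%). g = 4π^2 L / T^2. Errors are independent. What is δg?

0.439 m/s^2

Each factor contributes (exponent × relative error)² to (δg/g)²:
  (1·δL/L)² = (1×0.0940)² = 0.00884;  (-2·δT/T)² = (-2×0.00720)² = 0.000207
δg/g = √(0.00904) = 0.0951
g = 4.618 m/s^2, so δg = 0.0951 × 4.618 = 0.439 m/s^2.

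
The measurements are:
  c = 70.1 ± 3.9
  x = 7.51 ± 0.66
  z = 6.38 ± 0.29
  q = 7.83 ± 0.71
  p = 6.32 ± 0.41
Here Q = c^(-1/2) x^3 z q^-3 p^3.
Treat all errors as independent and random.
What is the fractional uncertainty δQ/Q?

0.429

Products/powers → add relative errors in quadrature, weighted by exponent:
  (−½·δc/c)² = (-0.5×0.0556)² = 0.000774;  (3·δx/x)² = (3×0.0879)² = 0.0695;  (1·δz/z)² = (1×0.0455)² = 0.00207;  (-3·δq/q)² = (-3×0.0907)² = 0.0740;  (3·δp/p)² = (3×0.0649)² = 0.0379
δQ/Q = √(0.184) = 0.429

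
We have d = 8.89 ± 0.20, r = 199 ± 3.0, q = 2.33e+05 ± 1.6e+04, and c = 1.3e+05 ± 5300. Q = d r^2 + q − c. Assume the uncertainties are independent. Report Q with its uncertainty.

(4.55 ± 0.214) × 10^5

Let p = d·r^2 = 3.52e+05. δp/p = √((1·δd/d)² + (2·δr/r)²) = √(0.000506 + 0.000909) = 0.0376, so δp = 13200.
Q = p + q − c: δQ = √(δp² + δq² + δc²) = √(1.75e+08 + 2.56e+08 + 2.81e+07) = 21400
Q = 4.55e+05.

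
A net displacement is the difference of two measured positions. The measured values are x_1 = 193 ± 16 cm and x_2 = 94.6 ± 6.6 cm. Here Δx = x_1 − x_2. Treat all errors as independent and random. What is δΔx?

Absolute uncertainties add in quadrature for a linear combination:
  (δx_1)² = 256;  (δx_2)² = 43.6
δΔx = √(300) = 17.3 cm

17.3 cm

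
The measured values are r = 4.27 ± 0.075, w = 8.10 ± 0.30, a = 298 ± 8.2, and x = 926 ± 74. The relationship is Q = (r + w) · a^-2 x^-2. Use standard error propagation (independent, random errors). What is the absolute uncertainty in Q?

Let u = r + w = 12.4. δu = √(δr² + δw²) = √(0.00562 + 0.0900) = 0.309, so δu/u = 0.0250.
Q is then a monomial in u, a, x:
δQ/Q = √((δu/u)² + (-2·δa/a)² + (-2·δx/x)²) = √(0.000625 + 0.00303 + 0.0255) = 0.171
Q = 1.62e-10, so δQ = 0.171 × 1.62e-10 = 2.78e-11.

2.78e-11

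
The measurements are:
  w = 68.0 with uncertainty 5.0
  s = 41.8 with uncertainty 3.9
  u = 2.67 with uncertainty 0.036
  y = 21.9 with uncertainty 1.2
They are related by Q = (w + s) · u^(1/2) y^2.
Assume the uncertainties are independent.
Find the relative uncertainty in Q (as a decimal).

Let h = w + s = 110. δh = √(δw² + δs²) = √(25.0 + 15.2) = 6.34, so δh/h = 0.0578.
Q is then a monomial in h, u, y:
δQ/Q = √((δh/h)² + (½·δu/u)² + (2·δy/y)²) = √(0.00334 + 4.54e-05 + 0.0120) = 0.124

0.124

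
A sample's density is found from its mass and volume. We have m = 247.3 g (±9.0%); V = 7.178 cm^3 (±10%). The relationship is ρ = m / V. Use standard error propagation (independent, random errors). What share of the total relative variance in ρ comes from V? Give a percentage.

55.2%

(δρ/ρ)² = (1·δm/m)² + (-1·δV/V)²
  m term: (1×0.0900)² = 0.00810
  V term: (-1×0.100)² = 0.0100
Total = 0.0181. Share from V = 0.0100/0.0181 = 0.552.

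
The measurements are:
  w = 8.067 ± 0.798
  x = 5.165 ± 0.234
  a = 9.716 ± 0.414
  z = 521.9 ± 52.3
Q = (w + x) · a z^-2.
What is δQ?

0.000101

Let u = w + x = 13.23. δu = √(δw² + δx²) = √(0.637 + 0.0548) = 0.832, so δu/u = 0.0628.
Q is then a monomial in u, a, z:
δQ/Q = √((δu/u)² + (1·δa/a)² + (-2·δz/z)²) = √(0.00395 + 0.00182 + 0.0402) = 0.214
Q = 0.0004720, so δQ = 0.214 × 0.0004720 = 0.000101.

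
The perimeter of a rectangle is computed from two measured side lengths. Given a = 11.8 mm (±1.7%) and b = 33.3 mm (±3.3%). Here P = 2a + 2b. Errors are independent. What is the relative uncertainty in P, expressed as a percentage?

2.48%

Sums and differences: (δP)² = Σ (cᵢ δxᵢ)².
  (2·δa)² = 0.161;  (2·δb)² = 4.83
δP = √(4.99) = 2.23 mm
P = 90.2 mm, so δP/P = 2.23/90.2 = 0.0248.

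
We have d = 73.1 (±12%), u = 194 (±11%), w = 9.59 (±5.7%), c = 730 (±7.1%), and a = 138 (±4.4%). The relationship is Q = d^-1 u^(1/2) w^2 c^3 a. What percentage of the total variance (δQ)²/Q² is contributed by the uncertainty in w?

(δQ/Q)² = (-1·δd/d)² + (½·δu/u)² + (2·δw/w)² + (3·δc/c)² + (1·δa/a)²
  d term: (-1×0.120)² = 0.0144
  u term: (0.5×0.110)² = 0.00302
  w term: (2×0.0570)² = 0.0130
  c term: (3×0.0710)² = 0.0454
  a term: (1×0.0440)² = 0.00194
Total = 0.0777. Share from w = 0.0130/0.0777 = 0.167.

16.7%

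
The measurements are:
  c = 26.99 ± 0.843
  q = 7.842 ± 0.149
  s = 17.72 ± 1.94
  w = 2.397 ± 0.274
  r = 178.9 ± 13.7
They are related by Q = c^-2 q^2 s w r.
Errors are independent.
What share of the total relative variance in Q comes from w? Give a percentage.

(δQ/Q)² = (-2·δc/c)² + (2·δq/q)² + (1·δs/s)² + (1·δw/w)² + (1·δr/r)²
  c term: (-2×0.0312)² = 0.00390
  q term: (2×0.0190)² = 0.00144
  s term: (1×0.109)² = 0.0120
  w term: (1×0.114)² = 0.0131
  r term: (1×0.0766)² = 0.00586
Total = 0.0363. Share from w = 0.0131/0.0363 = 0.360.

36.0%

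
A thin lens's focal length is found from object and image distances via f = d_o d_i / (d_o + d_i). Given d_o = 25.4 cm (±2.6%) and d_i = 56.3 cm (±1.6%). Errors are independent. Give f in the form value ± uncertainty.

∂f/∂d_o = (d_i/(d_o+d_i))² = 0.475;  ∂f/∂d_i = (d_o/(d_o+d_i))² = 0.0967
δf = √((∂f/∂d_o · δd_o)² + (∂f/∂d_i · δd_i)²) = √(0.0983 + 0.00758) = 0.325 cm
f = 17.5 cm.

17.5 ± 0.325 cm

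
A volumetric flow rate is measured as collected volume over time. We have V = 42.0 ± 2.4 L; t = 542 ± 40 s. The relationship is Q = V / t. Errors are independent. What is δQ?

Products/powers → add relative errors in quadrature, weighted by exponent:
  (1·δV/V)² = (1×0.0571)² = 0.00327;  (-1·δt/t)² = (-1×0.0738)² = 0.00545
δQ/Q = √(0.00871) = 0.0933
Q = 0.0775 L/s, so δQ = 0.0933 × 0.0775 = 0.00723 L/s.

0.00723 L/s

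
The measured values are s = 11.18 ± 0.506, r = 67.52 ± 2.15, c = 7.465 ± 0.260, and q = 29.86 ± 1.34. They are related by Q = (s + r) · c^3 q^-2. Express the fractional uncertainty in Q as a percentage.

Let u = s + r = 78.70. δu = √(δs² + δr²) = √(0.256 + 4.62) = 2.21, so δu/u = 0.0281.
Q is then a monomial in u, c, q:
δQ/Q = √((δu/u)² + (3·δc/c)² + (-2·δq/q)²) = √(0.000788 + 0.0109 + 0.00806) = 0.141

14.1%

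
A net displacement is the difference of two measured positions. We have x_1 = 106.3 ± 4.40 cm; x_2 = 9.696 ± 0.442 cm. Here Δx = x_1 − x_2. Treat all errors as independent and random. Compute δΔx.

4.42 cm

Δx is a linear combination, so absolute uncertainties add in quadrature:
  (δx_1)² = 19.4;  (δx_2)² = 0.195
δΔx = √(19.6) = 4.42 cm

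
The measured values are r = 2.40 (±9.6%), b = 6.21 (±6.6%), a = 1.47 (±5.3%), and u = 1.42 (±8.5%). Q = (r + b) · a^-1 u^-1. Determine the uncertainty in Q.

0.471

Let w = r + b = 8.61. δw = √(δr² + δb²) = √(0.0531 + 0.168) = 0.470, so δw/w = 0.0546.
Q is then a monomial in w, a, u:
δQ/Q = √((δw/w)² + (-1·δa/a)² + (-1·δu/u)²) = √(0.00298 + 0.00281 + 0.00723) = 0.114
Q = 4.12, so δQ = 0.114 × 4.12 = 0.471.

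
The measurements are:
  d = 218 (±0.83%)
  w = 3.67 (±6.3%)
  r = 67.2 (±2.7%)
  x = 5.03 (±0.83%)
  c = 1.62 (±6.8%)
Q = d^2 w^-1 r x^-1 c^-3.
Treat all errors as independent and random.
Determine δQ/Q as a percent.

21.6%

Products/powers → add relative errors in quadrature, weighted by exponent:
  (2·δd/d)² = (2×0.00830)² = 0.000276;  (-1·δw/w)² = (-1×0.0630)² = 0.00397;  (1·δr/r)² = (1×0.0270)² = 0.000729;  (-1·δx/x)² = (-1×0.00830)² = 6.89e-05;  (-3·δc/c)² = (-3×0.0680)² = 0.0416
δQ/Q = √(0.0467) = 0.216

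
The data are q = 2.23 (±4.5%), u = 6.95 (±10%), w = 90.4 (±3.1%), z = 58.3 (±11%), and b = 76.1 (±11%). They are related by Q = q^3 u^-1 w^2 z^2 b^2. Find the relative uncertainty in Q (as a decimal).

Q is a product of powers, so relative uncertainties combine in quadrature:
  (3·δq/q)² = (3×0.0450)² = 0.0182;  (-1·δu/u)² = (-1×0.100)² = 0.0100;  (2·δw/w)² = (2×0.0310)² = 0.00384;  (2·δz/z)² = (2×0.110)² = 0.0484;  (2·δb/b)² = (2×0.110)² = 0.0484
δQ/Q = √(0.129) = 0.359

0.359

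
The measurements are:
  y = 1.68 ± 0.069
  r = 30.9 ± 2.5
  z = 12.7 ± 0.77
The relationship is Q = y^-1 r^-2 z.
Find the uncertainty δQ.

0.00141

Q is a product of powers, so relative uncertainties combine in quadrature:
  (-1·δy/y)² = (-1×0.0411)² = 0.00169;  (-2·δr/r)² = (-2×0.0809)² = 0.0262;  (1·δz/z)² = (1×0.0606)² = 0.00368
δQ/Q = √(0.0315) = 0.178
Q = 0.00792, so δQ = 0.178 × 0.00792 = 0.00141.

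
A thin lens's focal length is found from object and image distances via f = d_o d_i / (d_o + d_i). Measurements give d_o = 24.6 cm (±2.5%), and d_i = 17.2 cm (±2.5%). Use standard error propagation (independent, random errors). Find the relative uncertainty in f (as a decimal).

∂f/∂d_o = (d_i/(d_o+d_i))² = 0.169;  ∂f/∂d_i = (d_o/(d_o+d_i))² = 0.346
δf = √((∂f/∂d_o · δd_o)² + (∂f/∂d_i · δd_i)²) = √(0.0108 + 0.0222) = 0.182 cm
f = 10.1 cm, so δf/f = 0.182/10.1 = 0.0180.

0.0180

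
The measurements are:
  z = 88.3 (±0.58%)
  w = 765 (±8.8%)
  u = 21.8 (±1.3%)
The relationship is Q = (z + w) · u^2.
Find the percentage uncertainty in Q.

8.31%

Let h = z + w = 853. δh = √(δz² + δw²) = √(0.262 + 4530) = 67.3, so δh/h = 0.0789.
Q is then a monomial in h, u:
δQ/Q = √((δh/h)² + (2·δu/u)²) = √(0.00622 + 0.000676) = 0.0831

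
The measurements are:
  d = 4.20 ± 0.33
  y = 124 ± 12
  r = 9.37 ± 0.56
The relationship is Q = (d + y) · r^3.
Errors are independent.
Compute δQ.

Let u = d + y = 128. δu = √(δd² + δy²) = √(0.109 + 144) = 12.0, so δu/u = 0.0936.
Q is then a monomial in u, r:
δQ/Q = √((δu/u)² + (3·δr/r)²) = √(0.00877 + 0.0321) = 0.202
Q = 1.05e+05, so δQ = 0.202 × 1.05e+05 = 21300.

21300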